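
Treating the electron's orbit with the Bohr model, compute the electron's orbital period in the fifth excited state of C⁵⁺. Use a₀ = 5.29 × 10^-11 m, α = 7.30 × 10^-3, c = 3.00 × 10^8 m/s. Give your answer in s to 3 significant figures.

9.11 × 10^-16 s

r = n²a₀/Z = 6²·5.29 × 10^-11/6 = 3.17 × 10^-10 m
v = Zαc/n = 6·0.00730·3.00 × 10^8/6 = 2.19 × 10^6 m/s
T = 2πr/v = 9.11 × 10^-16 s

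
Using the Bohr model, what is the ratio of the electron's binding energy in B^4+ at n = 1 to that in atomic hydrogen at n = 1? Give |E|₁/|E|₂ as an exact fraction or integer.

|E| ∝ Z^2 · n^-2
|E|₁/|E|₂ = (5/1)^2 · (1/1)^-2 = 25

25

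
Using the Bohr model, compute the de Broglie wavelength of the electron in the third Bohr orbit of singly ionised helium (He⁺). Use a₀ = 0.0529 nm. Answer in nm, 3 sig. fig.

The Bohr quantisation condition is nλ = 2πr_n.
r_n = n²a₀/Z = 0.238 nm
λ = 2πr_n/n = 2π·0.238/3 = 0.499 nm

0.499 nm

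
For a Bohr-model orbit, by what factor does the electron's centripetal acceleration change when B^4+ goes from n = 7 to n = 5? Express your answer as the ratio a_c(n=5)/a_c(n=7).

a_c ∝ Z^3 · n^-4; with Z fixed, a_c ∝ n^-4.
a_c(n=5)/a_c(n=7) = (5/7)^-4 = 2401/625

2401/625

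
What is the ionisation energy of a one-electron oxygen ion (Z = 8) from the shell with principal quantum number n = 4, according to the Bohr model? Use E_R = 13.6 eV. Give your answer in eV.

54.4 eV

E_n = −E_R·Z²/n² = −13.6 × 8²/4² eV = -54.4 eV
Ionisation energy = −E_n = 54.4 eV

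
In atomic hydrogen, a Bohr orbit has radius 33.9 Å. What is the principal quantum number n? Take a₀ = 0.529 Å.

8

r_n = n²a₀/Z ⇒ n² = rZ/a₀ = 33.9 × 1 / 0.529 ≈ 64.08
n = 8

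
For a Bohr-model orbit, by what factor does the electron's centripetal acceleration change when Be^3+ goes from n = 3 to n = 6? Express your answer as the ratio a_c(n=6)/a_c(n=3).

a_c ∝ Z^3 · n^-4; with Z fixed, a_c ∝ n^-4.
a_c(n=6)/a_c(n=3) = (6/3)^-4 = 1/16

1/16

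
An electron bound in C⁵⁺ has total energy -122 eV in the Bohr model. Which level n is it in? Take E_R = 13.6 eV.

E_n = −E_R Z²/n² ⇒ n² = E_R Z²/(−E_n) = 13.6 × 6² / 122 ≈ 4.01
n = 2

2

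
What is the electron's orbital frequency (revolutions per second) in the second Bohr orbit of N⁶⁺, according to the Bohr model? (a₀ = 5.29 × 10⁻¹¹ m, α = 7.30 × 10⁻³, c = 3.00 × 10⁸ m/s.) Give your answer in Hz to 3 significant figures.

4.04 × 10¹⁶ Hz

r = n²a₀/Z = 3.02 × 10⁻¹¹ m, v = Zαc/n = 7.67 × 10⁶ m/s
f = v/(2πr) = 4.04 × 10¹⁶ Hz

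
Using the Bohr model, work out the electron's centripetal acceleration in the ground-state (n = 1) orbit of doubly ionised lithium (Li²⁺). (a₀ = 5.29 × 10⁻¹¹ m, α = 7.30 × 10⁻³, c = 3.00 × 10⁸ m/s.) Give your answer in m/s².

r = n²a₀/Z = 1.76 × 10⁻¹¹ m, v = Zαc/n = 6.57 × 10⁶ m/s
a = v²/r = (6.57 × 10⁶)² / 1.76 × 10⁻¹¹ = 2.45 × 10²⁴ m/s²

2.45 × 10²⁴ m/s²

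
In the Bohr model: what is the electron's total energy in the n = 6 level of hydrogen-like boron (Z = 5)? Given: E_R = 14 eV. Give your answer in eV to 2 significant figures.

E_n = −E_R·Z²/n² = −14 × 5²/6² = -9.7 eV

-9.7 eV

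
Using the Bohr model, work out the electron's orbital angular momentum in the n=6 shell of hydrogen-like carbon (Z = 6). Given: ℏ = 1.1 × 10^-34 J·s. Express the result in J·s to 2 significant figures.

6.6 × 10^-34 J·s

L_n = nℏ = 6 × 1.1 × 10^-34 = 6.6 × 10^-34 J·s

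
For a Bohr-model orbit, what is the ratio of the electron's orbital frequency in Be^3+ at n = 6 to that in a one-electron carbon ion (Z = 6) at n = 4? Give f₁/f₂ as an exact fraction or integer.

f ∝ Z^2 · n^-3
f₁/f₂ = (4/6)^2 · (6/4)^-3 = 32/243

32/243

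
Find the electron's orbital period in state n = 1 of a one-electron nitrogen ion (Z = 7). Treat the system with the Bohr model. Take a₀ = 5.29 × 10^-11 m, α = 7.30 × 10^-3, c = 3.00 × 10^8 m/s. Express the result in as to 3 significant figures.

r = n²a₀/Z = 1²·5.29 × 10^-11/7 = 7.56 × 10^-12 m
v = Zαc/n = 7·0.00730·3.00 × 10^8/1 = 1.53 × 10^7 m/s
T = 2πr/v = 3.10 × 10^-18 s = 3.10 as

3.10 as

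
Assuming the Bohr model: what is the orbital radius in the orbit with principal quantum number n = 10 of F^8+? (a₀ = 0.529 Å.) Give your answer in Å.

5.88 Å

r_n = n²a₀/Z = 10² × 0.529 / 9
    = 100 × 0.529 / 9 = 5.88 Å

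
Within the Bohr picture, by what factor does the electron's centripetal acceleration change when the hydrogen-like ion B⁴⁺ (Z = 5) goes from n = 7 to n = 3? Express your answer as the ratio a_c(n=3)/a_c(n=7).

a_c ∝ Z^3 · n^-4; with Z fixed, a_c ∝ n^-4.
a_c(n=3)/a_c(n=7) = (3/7)^-4 = 2401/81

2401/81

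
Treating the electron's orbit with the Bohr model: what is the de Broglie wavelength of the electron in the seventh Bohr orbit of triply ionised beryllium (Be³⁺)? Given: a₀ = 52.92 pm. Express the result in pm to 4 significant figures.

581.9 pm

The Bohr quantisation condition is nλ = 2πr_n.
r_n = n²a₀/Z = 648.3 pm
λ = 2πr_n/n = 2π·648.3/7 = 581.9 pm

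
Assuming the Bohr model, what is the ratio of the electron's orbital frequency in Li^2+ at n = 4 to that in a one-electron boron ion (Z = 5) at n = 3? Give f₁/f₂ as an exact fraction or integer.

243/1600

f ∝ Z^2 · n^-3
f₁/f₂ = (3/5)^2 · (4/3)^-3 = 243/1600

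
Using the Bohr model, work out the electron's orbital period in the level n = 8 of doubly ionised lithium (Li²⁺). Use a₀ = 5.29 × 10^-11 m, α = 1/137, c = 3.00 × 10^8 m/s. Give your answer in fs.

8.63 fs

r = n²a₀/Z = 8²·5.29 × 10^-11/3 = 1.13 × 10^-9 m
v = Zαc/n = 3·0.00730·3.00 × 10^8/8 = 8.21 × 10^5 m/s
T = 2πr/v = 8.63 × 10^-15 s = 8.63 fs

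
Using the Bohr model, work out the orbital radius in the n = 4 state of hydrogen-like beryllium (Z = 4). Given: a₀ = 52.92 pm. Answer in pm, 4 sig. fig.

r_n = n²a₀/Z = 4² × 52.92 / 4
    = 16 × 52.92 / 4 = 211.7 pm

211.7 pm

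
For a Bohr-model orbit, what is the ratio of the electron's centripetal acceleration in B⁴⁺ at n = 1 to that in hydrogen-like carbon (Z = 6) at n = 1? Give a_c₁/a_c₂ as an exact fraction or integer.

125/216

a_c ∝ Z^3 · n^-4
a_c₁/a_c₂ = (5/6)^3 · (1/1)^-4 = 125/216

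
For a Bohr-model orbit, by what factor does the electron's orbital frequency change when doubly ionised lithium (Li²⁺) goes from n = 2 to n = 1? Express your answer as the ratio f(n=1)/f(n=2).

8

f ∝ Z^2 · n^-3; with Z fixed, f ∝ n^-3.
f(n=1)/f(n=2) = (1/2)^-3 = 8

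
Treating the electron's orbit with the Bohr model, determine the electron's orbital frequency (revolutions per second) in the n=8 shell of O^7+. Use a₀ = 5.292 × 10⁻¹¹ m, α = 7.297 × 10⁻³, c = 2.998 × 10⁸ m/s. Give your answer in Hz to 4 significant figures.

r = n²a₀/Z = 4.234 × 10⁻¹⁰ m, v = Zαc/n = 2.188 × 10⁶ m/s
f = v/(2πr) = 8.224 × 10¹⁴ Hz

8.224 × 10¹⁴ Hz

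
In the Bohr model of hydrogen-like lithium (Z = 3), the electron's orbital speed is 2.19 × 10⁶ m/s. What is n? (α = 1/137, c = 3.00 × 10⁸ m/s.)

v_n = Zαc/n ⇒ n = Zαc/v = 3 × 0.00730 × 3.00 × 10⁸ / 2.19 × 10⁶ ≈ 3.00
n = 3

3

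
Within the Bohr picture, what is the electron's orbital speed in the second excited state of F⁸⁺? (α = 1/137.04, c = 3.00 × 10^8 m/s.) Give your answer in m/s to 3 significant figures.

v_n = Zαc/n = 9 × 0.00730 × 3.00 × 10^8 / 3
    = 6.57 × 10^6 m/s

6.57 × 10^6 m/s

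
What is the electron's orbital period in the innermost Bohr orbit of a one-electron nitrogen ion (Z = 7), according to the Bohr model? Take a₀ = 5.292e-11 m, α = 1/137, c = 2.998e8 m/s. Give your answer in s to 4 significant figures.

r = n²a₀/Z = 1²·5.292e-11/7 = 7.560e-12 m
v = Zαc/n = 7·0.007299·2.998e8/1 = 1.532e7 m/s
T = 2πr/v = 3.101e-18 s

3.101e-18 s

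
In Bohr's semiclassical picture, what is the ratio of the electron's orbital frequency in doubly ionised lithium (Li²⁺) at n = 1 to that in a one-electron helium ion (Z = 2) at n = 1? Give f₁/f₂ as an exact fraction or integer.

f ∝ Z^2 · n^-3
f₁/f₂ = (3/2)^2 · (1/1)^-3 = 9/4

9/4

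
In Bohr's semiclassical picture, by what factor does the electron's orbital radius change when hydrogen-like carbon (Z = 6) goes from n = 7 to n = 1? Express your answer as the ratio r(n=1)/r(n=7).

r ∝ Z^-1 · n^2; with Z fixed, r ∝ n^2.
r(n=1)/r(n=7) = (1/7)^2 = 1/49

1/49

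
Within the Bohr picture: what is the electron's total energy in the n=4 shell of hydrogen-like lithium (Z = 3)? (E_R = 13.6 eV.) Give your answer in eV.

E_n = −E_R·Z²/n² = −13.6 × 3²/4² = -7.65 eV

-7.65 eV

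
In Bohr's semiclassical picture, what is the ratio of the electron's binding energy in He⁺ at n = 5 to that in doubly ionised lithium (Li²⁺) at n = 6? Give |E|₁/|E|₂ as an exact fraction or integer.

|E| ∝ Z^2 · n^-2
|E|₁/|E|₂ = (2/3)^2 · (5/6)^-2 = 16/25

16/25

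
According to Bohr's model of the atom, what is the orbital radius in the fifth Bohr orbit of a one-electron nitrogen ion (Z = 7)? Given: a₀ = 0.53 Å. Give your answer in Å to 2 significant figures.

r_n = n²a₀/Z = 5² × 0.53 / 7
    = 25 × 0.53 / 7 = 1.9 Å

1.9 Å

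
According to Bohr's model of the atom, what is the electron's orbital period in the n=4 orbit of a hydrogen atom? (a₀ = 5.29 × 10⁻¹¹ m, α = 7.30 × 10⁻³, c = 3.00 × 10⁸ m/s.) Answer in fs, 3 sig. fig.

9.71 fs

r = n²a₀/Z = 4²·5.29 × 10⁻¹¹/1 = 8.46 × 10⁻¹⁰ m
v = Zαc/n = 1·0.00730·3.00 × 10⁸/4 = 5.47 × 10⁵ m/s
T = 2πr/v = 9.71 × 10⁻¹⁵ s = 9.71 fs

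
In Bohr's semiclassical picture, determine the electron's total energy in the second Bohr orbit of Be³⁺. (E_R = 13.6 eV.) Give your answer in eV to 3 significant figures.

-54.4 eV

E_n = −E_R·Z²/n² = −13.6 × 4²/2² = -54.4 eV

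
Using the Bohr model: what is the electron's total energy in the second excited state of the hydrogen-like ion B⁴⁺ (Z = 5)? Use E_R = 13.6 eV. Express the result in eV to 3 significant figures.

-37.8 eV

E_n = −E_R·Z²/n² = −13.6 × 5²/3² = -37.8 eV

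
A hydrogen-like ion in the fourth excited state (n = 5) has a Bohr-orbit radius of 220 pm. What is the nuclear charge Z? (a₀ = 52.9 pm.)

r_n = n²a₀/Z ⇒ Z = n²a₀/r = 5² × 52.9 / 220 ≈ 6.01
Z = 6

6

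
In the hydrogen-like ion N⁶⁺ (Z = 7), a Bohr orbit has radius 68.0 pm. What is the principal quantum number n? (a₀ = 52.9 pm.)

r_n = n²a₀/Z ⇒ n² = rZ/a₀ = 68.0 × 7 / 52.9 ≈ 9.00
n = 3

3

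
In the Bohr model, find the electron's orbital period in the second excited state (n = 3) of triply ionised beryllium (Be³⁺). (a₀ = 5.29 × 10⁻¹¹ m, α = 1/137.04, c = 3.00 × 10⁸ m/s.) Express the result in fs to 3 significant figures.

0.256 fs

r = n²a₀/Z = 3²·5.29 × 10⁻¹¹/4 = 1.19 × 10⁻¹⁰ m
v = Zαc/n = 4·0.00730·3.00 × 10⁸/3 = 2.92 × 10⁶ m/s
T = 2πr/v = 2.56 × 10⁻¹⁶ s = 0.256 fs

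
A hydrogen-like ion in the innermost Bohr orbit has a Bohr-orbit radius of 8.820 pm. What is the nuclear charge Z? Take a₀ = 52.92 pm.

r_n = n²a₀/Z ⇒ Z = n²a₀/r = 1² × 52.92 / 8.820 ≈ 6.00
Z = 6

6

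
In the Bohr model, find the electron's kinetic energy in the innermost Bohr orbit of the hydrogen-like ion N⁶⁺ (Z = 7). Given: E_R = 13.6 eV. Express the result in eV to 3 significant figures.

For a Coulomb orbit the virial theorem gives K = −E_n.
E_n = −E_R·Z²/n², so K = E_R·Z²/n² = 13.6 × 7²/1² = 666 eV

666 eV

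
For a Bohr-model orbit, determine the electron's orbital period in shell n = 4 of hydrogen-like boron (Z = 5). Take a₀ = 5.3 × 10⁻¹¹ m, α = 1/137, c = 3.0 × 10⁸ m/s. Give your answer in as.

r = n²a₀/Z = 4²·5.3 × 10⁻¹¹/5 = 1.7 × 10⁻¹⁰ m
v = Zαc/n = 5·0.0073·3.0 × 10⁸/4 = 2.7 × 10⁶ m/s
T = 2πr/v = 3.9 × 10⁻¹⁶ s = 390 as

390 as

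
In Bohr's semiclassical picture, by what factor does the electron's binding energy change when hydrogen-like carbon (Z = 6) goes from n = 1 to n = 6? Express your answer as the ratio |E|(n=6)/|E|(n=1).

|E| ∝ Z^2 · n^-2; with Z fixed, |E| ∝ n^-2.
|E|(n=6)/|E|(n=1) = (6/1)^-2 = 1/36

1/36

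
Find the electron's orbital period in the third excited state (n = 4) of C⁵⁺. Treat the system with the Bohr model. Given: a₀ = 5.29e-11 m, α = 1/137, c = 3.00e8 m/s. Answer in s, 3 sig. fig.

r = n²a₀/Z = 4²·5.29e-11/6 = 1.41e-10 m
v = Zαc/n = 6·0.00730·3.00e8/4 = 3.28e6 m/s
T = 2πr/v = 2.70e-16 s

2.70e-16 s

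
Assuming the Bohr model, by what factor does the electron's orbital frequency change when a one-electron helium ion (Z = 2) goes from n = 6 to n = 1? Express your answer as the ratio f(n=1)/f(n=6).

f ∝ Z^2 · n^-3; with Z fixed, f ∝ n^-3.
f(n=1)/f(n=6) = (1/6)^-3 = 216

216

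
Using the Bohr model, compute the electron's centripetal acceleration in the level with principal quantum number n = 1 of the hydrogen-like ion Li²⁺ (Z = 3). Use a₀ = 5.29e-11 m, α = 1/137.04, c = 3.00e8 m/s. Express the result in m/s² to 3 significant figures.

r = n²a₀/Z = 1.76e-11 m, v = Zαc/n = 6.57e6 m/s
a = v²/r = (6.57e6)² / 1.76e-11 = 2.45e24 m/s²

2.45e24 m/s²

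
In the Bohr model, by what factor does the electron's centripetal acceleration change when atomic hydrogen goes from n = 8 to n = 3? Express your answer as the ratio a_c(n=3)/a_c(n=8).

4096/81

a_c ∝ Z^3 · n^-4; with Z fixed, a_c ∝ n^-4.
a_c(n=3)/a_c(n=8) = (3/8)^-4 = 4096/81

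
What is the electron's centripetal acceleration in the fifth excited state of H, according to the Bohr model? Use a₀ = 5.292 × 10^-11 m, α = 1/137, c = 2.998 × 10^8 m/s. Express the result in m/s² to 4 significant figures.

6.982 × 10^19 m/s²

r = n²a₀/Z = 1.905 × 10^-9 m, v = Zαc/n = 3.647 × 10^5 m/s
a = v²/r = (3.647 × 10^5)² / 1.905 × 10^-9 = 6.982 × 10^19 m/s²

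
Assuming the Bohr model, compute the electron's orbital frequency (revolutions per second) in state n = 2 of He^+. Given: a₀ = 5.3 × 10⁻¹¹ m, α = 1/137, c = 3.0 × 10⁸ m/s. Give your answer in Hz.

r = n²a₀/Z = 1.1 × 10⁻¹⁰ m, v = Zαc/n = 2.2 × 10⁶ m/s
f = v/(2πr) = 3.3 × 10¹⁵ Hz

3.3 × 10¹⁵ Hz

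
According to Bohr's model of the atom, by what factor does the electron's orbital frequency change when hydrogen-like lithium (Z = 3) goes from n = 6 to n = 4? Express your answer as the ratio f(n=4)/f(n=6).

f ∝ Z^2 · n^-3; with Z fixed, f ∝ n^-3.
f(n=4)/f(n=6) = (4/6)^-3 = 27/8

27/8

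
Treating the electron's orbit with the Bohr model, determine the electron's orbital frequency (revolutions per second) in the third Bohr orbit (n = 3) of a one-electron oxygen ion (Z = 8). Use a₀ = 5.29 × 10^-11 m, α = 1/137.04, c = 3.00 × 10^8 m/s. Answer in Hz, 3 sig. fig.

1.56 × 10^16 Hz

r = n²a₀/Z = 5.95 × 10^-11 m, v = Zαc/n = 5.84 × 10^6 m/s
f = v/(2πr) = 1.56 × 10^16 Hz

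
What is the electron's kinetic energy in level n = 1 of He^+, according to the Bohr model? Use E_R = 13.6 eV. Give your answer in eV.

For a Coulomb orbit the virial theorem gives K = −E_n.
E_n = −E_R·Z²/n², so K = E_R·Z²/n² = 13.6 × 2²/1² = 54.4 eV

54.4 eV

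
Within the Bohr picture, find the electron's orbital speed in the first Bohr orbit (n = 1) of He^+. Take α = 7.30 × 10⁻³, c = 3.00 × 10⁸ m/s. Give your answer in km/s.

4380 km/s

v_n = Zαc/n = 2 × 0.00730 × 3.00 × 10⁸ / 1
    = 4380 km/s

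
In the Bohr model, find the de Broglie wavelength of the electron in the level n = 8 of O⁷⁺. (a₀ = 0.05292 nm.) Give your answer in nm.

The Bohr quantisation condition is nλ = 2πr_n.
r_n = n²a₀/Z = 0.4234 nm
λ = 2πr_n/n = 2π·0.4234/8 = 0.3325 nm

0.3325 nm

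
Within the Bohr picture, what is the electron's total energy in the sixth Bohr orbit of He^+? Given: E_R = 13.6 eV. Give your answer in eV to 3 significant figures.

E_n = −E_R·Z²/n² = −13.6 × 2²/6² = -1.51 eV

-1.51 eV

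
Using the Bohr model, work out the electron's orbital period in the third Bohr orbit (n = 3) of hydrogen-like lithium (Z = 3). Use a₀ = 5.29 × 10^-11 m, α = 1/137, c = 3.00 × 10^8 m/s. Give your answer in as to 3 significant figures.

r = n²a₀/Z = 3²·5.29 × 10^-11/3 = 1.59 × 10^-10 m
v = Zαc/n = 3·0.00730·3.00 × 10^8/3 = 2.19 × 10^6 m/s
T = 2πr/v = 4.55 × 10^-16 s = 455 as

455 as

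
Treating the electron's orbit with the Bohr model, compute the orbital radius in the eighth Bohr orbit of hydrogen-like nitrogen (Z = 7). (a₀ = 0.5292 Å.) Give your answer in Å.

r_n = n²a₀/Z = 8² × 0.5292 / 7
    = 64 × 0.5292 / 7 = 4.838 Å

4.838 Å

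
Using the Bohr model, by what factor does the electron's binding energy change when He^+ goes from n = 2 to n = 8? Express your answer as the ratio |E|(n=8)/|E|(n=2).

|E| ∝ Z^2 · n^-2; with Z fixed, |E| ∝ n^-2.
|E|(n=8)/|E|(n=2) = (8/2)^-2 = 1/16

1/16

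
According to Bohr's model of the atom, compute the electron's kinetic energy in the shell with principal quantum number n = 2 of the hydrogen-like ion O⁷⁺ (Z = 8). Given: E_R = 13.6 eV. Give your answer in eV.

218 eV

For a Coulomb orbit the virial theorem gives K = −E_n.
E_n = −E_R·Z²/n², so K = E_R·Z²/n² = 13.6 × 8²/2² = 218 eV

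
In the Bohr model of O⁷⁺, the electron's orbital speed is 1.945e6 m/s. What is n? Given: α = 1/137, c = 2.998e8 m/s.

9

v_n = Zαc/n ⇒ n = Zαc/v = 8 × 0.007299 × 2.998e8 / 1.945e6 ≈ 9.00
n = 9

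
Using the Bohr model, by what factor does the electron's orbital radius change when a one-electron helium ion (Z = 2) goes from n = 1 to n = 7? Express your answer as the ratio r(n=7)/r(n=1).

r ∝ Z^-1 · n^2; with Z fixed, r ∝ n^2.
r(n=7)/r(n=1) = (7/1)^2 = 49

49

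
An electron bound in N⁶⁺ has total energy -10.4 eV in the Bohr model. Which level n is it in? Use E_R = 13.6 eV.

E_n = −E_R Z²/n² ⇒ n² = E_R Z²/(−E_n) = 13.6 × 7² / 10.4 ≈ 64.08
n = 8

8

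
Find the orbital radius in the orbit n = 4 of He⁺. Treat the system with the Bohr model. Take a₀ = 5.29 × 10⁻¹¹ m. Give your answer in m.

r_n = n²a₀/Z = 4² × 5.29 × 10⁻¹¹ / 2
    = 16 × 5.29 × 10⁻¹¹ / 2 = 4.23 × 10⁻¹⁰ m

4.23 × 10⁻¹⁰ m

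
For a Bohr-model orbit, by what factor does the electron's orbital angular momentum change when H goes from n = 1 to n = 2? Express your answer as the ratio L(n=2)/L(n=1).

L = nℏ depends only on n, so L ∝ n.
L(n=2)/L(n=1) = (2/1)^1 = 2

2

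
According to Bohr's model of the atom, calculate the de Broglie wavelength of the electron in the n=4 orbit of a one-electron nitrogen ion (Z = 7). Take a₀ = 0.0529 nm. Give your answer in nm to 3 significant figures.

0.190 nm

The Bohr quantisation condition is nλ = 2πr_n.
r_n = n²a₀/Z = 0.121 nm
λ = 2πr_n/n = 2π·0.121/4 = 0.190 nm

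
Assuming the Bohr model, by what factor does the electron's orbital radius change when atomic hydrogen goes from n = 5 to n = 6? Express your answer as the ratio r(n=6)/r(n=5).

r ∝ Z^-1 · n^2; with Z fixed, r ∝ n^2.
r(n=6)/r(n=5) = (6/5)^2 = 36/25

36/25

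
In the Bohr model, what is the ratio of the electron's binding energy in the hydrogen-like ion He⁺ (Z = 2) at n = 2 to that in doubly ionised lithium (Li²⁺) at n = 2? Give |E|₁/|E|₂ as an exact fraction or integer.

|E| ∝ Z^2 · n^-2
|E|₁/|E|₂ = (2/3)^2 · (2/2)^-2 = 4/9

4/9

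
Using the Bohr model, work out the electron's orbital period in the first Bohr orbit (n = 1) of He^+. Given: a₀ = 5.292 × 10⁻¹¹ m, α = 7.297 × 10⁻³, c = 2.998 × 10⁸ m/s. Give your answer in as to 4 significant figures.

38.00 as

r = n²a₀/Z = 1²·5.292 × 10⁻¹¹/2 = 2.646 × 10⁻¹¹ m
v = Zαc/n = 2·0.007297·2.998 × 10⁸/1 = 4.375 × 10⁶ m/s
T = 2πr/v = 3.800 × 10⁻¹⁷ s = 38.00 as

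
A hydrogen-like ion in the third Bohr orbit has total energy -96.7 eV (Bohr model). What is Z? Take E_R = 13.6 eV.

E_n = −E_R Z²/n² ⇒ Z² = −E_n n²/E_R = 96.7 × 3² / 13.6 ≈ 63.99
Z = 8

8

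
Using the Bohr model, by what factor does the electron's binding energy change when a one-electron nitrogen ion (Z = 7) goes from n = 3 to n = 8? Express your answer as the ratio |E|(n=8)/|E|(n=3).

9/64

|E| ∝ Z^2 · n^-2; with Z fixed, |E| ∝ n^-2.
|E|(n=8)/|E|(n=3) = (8/3)^-2 = 9/64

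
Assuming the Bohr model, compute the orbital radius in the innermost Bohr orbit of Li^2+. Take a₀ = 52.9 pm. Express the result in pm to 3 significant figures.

r_n = n²a₀/Z = 1² × 52.9 / 3
    = 1 × 52.9 / 3 = 17.6 pm

17.6 pm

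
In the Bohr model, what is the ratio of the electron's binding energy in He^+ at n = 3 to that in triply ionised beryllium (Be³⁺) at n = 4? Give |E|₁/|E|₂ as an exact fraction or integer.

4/9

|E| ∝ Z^2 · n^-2
|E|₁/|E|₂ = (2/4)^2 · (3/4)^-2 = 4/9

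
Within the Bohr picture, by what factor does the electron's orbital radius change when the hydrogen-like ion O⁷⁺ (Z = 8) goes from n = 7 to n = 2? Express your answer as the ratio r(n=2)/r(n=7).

r ∝ Z^-1 · n^2; with Z fixed, r ∝ n^2.
r(n=2)/r(n=7) = (2/7)^2 = 4/49

4/49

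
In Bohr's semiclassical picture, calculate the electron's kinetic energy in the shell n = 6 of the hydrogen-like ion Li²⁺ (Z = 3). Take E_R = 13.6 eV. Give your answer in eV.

3.40 eV

For a Coulomb orbit the virial theorem gives K = −E_n.
E_n = −E_R·Z²/n², so K = E_R·Z²/n² = 13.6 × 3²/6² = 3.40 eV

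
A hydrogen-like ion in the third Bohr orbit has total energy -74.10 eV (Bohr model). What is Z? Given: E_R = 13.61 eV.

E_n = −E_R Z²/n² ⇒ Z² = −E_n n²/E_R = 74.10 × 3² / 13.61 ≈ 49.00
Z = 7

7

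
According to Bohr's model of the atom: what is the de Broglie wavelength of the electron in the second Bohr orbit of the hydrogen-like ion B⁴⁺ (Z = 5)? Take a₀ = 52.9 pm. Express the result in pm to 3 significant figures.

133 pm

The Bohr quantisation condition is nλ = 2πr_n.
r_n = n²a₀/Z = 42.3 pm
λ = 2πr_n/n = 2π·42.3/2 = 133 pm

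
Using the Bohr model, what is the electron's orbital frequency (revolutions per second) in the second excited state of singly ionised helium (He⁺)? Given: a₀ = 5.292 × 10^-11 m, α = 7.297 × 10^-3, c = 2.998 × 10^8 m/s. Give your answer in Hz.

r = n²a₀/Z = 2.381 × 10^-10 m, v = Zαc/n = 1.458 × 10^6 m/s
f = v/(2πr) = 9.747 × 10^14 Hz

9.747 × 10^14 Hz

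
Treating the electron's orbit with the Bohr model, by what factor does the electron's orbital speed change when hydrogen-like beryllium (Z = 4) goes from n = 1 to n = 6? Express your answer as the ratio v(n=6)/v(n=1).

1/6

v ∝ Z^1 · n^-1; with Z fixed, v ∝ n^-1.
v(n=6)/v(n=1) = (6/1)^-1 = 1/6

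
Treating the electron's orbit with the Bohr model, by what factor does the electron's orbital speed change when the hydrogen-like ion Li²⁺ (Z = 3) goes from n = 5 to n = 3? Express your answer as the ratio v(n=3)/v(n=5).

v ∝ Z^1 · n^-1; with Z fixed, v ∝ n^-1.
v(n=3)/v(n=5) = (3/5)^-1 = 5/3

5/3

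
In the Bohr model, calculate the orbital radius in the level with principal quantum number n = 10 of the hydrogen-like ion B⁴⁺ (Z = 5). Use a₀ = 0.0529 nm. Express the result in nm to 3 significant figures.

r_n = n²a₀/Z = 10² × 0.0529 / 5
    = 100 × 0.0529 / 5 = 1.06 nm

1.06 nm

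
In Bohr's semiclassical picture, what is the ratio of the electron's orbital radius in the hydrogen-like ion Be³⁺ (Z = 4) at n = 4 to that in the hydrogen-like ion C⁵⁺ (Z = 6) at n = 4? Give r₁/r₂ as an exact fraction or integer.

3/2

r ∝ Z^-1 · n^2
r₁/r₂ = (4/6)^-1 · (4/4)^2 = 3/2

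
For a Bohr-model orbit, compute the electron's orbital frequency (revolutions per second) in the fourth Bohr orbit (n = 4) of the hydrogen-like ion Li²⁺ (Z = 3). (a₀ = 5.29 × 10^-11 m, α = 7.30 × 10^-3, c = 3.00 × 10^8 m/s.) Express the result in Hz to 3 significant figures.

r = n²a₀/Z = 2.82 × 10^-10 m, v = Zαc/n = 1.64 × 10^6 m/s
f = v/(2πr) = 9.27 × 10^14 Hz

9.27 × 10^14 Hz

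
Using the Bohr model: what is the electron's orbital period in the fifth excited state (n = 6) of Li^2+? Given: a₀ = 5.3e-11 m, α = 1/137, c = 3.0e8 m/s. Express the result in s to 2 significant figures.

3.6e-15 s

r = n²a₀/Z = 6²·5.3e-11/3 = 6.4e-10 m
v = Zαc/n = 3·0.0073·3.0e8/6 = 1.1e6 m/s
T = 2πr/v = 3.6e-15 s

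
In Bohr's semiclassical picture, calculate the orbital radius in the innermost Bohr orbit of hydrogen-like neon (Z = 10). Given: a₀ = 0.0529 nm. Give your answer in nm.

0.00529 nm

r_n = n²a₀/Z = 1² × 0.0529 / 10
    = 1 × 0.0529 / 10 = 0.00529 nm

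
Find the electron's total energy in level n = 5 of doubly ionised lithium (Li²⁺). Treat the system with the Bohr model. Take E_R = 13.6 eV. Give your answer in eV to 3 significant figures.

-4.90 eV

E_n = −E_R·Z²/n² = −13.6 × 3²/5² = -4.90 eV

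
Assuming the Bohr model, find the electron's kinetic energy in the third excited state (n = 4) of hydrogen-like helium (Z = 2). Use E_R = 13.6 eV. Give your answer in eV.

For a Coulomb orbit the virial theorem gives K = −E_n.
E_n = −E_R·Z²/n², so K = E_R·Z²/n² = 13.6 × 2²/4² = 3.40 eV

3.40 eV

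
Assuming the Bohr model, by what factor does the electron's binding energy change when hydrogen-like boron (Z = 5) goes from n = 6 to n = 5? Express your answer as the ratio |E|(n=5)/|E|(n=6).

36/25

|E| ∝ Z^2 · n^-2; with Z fixed, |E| ∝ n^-2.
|E|(n=5)/|E|(n=6) = (5/6)^-2 = 36/25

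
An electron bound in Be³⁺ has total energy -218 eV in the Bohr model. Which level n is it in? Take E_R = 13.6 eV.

E_n = −E_R Z²/n² ⇒ n² = E_R Z²/(−E_n) = 13.6 × 4² / 218 ≈ 1.00
n = 1

1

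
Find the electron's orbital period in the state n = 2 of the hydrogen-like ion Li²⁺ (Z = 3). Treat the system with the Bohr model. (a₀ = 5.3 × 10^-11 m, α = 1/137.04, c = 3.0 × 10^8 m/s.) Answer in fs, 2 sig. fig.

r = n²a₀/Z = 2²·5.3 × 10^-11/3 = 7.1 × 10^-11 m
v = Zαc/n = 3·0.0073·3.0 × 10^8/2 = 3.3 × 10^6 m/s
T = 2πr/v = 1.4 × 10^-16 s = 0.14 fs

0.14 fs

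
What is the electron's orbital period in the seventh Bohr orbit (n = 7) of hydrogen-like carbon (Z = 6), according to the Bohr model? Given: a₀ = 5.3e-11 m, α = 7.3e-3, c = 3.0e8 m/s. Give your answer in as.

r = n²a₀/Z = 7²·5.3e-11/6 = 4.3e-10 m
v = Zαc/n = 6·0.0073·3.0e8/7 = 1.9e6 m/s
T = 2πr/v = 1.4e-15 s = 1400 as

1400 as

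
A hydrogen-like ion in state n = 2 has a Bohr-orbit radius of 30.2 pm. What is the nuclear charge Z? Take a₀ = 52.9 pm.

r_n = n²a₀/Z ⇒ Z = n²a₀/r = 2² × 52.9 / 30.2 ≈ 7.01
Z = 7

7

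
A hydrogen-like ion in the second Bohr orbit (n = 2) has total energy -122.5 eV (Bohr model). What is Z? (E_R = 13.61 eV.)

6

E_n = −E_R Z²/n² ⇒ Z² = −E_n n²/E_R = 122.5 × 2² / 13.61 ≈ 36.00
Z = 6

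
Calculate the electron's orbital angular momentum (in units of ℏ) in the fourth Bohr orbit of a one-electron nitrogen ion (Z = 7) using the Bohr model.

L_n = nℏ, so L/ℏ = n = 4.

4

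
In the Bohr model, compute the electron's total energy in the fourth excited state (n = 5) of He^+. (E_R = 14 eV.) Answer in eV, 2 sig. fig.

-2.2 eV

E_n = −E_R·Z²/n² = −14 × 2²/5² = -2.2 eV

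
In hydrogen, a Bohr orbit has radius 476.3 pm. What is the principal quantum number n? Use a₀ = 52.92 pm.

r_n = n²a₀/Z ⇒ n² = rZ/a₀ = 476.3 × 1 / 52.92 ≈ 9.00
n = 3

3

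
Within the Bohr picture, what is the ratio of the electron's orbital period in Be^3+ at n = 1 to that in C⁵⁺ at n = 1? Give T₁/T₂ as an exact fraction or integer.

T ∝ Z^-2 · n^3
T₁/T₂ = (4/6)^-2 · (1/1)^3 = 9/4

9/4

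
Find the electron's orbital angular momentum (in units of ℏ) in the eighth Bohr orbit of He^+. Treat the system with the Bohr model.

8

L_n = nℏ, so L/ℏ = n = 8.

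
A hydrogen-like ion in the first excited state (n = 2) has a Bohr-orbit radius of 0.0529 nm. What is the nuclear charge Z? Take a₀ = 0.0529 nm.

r_n = n²a₀/Z ⇒ Z = n²a₀/r = 2² × 0.0529 / 0.0529 ≈ 4.00
Z = 4

4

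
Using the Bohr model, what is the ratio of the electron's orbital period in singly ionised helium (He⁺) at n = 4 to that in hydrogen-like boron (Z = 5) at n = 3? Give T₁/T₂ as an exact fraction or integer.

T ∝ Z^-2 · n^3
T₁/T₂ = (2/5)^-2 · (4/3)^3 = 400/27

400/27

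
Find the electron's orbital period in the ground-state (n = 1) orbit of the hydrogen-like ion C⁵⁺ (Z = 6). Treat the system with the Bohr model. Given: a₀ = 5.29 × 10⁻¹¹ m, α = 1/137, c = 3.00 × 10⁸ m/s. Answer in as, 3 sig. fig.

r = n²a₀/Z = 1²·5.29 × 10⁻¹¹/6 = 8.82 × 10⁻¹² m
v = Zαc/n = 6·0.00730·3.00 × 10⁸/1 = 1.31 × 10⁷ m/s
T = 2πr/v = 4.22 × 10⁻¹⁸ s = 4.22 as

4.22 as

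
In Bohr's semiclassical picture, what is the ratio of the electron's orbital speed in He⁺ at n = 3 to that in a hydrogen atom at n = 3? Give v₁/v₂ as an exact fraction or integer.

2

v ∝ Z^1 · n^-1
v₁/v₂ = (2/1)^1 · (3/3)^-1 = 2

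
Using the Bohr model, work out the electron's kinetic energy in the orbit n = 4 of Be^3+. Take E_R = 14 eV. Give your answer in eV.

14 eV

For a Coulomb orbit the virial theorem gives K = −E_n.
E_n = −E_R·Z²/n², so K = E_R·Z²/n² = 14 × 4²/4² = 14 eV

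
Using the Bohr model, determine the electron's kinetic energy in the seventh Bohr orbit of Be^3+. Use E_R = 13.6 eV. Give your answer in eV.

4.44 eV

For a Coulomb orbit the virial theorem gives K = −E_n.
E_n = −E_R·Z²/n², so K = E_R·Z²/n² = 13.6 × 4²/7² = 4.44 eV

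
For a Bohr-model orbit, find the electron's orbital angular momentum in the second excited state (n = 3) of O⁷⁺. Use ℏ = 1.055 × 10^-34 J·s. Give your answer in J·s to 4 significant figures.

3.165 × 10^-34 J·s

L_n = nℏ = 3 × 1.055 × 10^-34 = 3.165 × 10^-34 J·s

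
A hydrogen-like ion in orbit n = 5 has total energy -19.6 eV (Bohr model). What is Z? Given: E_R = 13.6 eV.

E_n = −E_R Z²/n² ⇒ Z² = −E_n n²/E_R = 19.6 × 5² / 13.6 ≈ 36.03
Z = 6

6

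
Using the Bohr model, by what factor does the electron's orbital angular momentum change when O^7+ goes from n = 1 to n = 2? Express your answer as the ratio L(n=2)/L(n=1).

L = nℏ depends only on n, so L ∝ n.
L(n=2)/L(n=1) = (2/1)^1 = 2

2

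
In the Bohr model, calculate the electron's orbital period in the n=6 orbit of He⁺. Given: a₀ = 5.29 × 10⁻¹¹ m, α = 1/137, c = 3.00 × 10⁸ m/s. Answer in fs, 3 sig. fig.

8.20 fs

r = n²a₀/Z = 6²·5.29 × 10⁻¹¹/2 = 9.52 × 10⁻¹⁰ m
v = Zαc/n = 2·0.00730·3.00 × 10⁸/6 = 7.30 × 10⁵ m/s
T = 2πr/v = 8.20 × 10⁻¹⁵ s = 8.20 fs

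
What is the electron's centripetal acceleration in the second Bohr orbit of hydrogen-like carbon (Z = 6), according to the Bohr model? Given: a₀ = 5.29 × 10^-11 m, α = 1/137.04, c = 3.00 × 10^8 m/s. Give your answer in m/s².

r = n²a₀/Z = 3.53 × 10^-11 m, v = Zαc/n = 6.57 × 10^6 m/s
a = v²/r = (6.57 × 10^6)² / 3.53 × 10^-11 = 1.22 × 10^24 m/s²

1.22 × 10^24 m/s²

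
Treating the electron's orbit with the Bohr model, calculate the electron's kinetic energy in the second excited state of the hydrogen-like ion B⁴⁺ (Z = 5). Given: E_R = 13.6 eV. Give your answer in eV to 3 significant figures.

37.8 eV

For a Coulomb orbit the virial theorem gives K = −E_n.
E_n = −E_R·Z²/n², so K = E_R·Z²/n² = 13.6 × 5²/3² = 37.8 eV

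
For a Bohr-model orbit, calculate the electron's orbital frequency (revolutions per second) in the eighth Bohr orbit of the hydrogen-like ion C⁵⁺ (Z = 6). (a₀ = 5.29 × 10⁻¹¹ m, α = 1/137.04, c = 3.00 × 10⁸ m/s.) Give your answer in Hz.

r = n²a₀/Z = 5.64 × 10⁻¹⁰ m, v = Zαc/n = 1.64 × 10⁶ m/s
f = v/(2πr) = 4.63 × 10¹⁴ Hz

4.63 × 10¹⁴ Hz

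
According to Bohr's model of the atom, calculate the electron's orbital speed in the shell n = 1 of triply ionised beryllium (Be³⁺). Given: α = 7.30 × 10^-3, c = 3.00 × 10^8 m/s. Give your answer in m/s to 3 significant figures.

v_n = Zαc/n = 4 × 0.00730 × 3.00 × 10^8 / 1
    = 8.76 × 10^6 m/s

8.76 × 10^6 m/s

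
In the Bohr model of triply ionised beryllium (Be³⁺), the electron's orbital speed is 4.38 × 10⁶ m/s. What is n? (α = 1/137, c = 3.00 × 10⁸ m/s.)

2

v_n = Zαc/n ⇒ n = Zαc/v = 4 × 0.00730 × 3.00 × 10⁸ / 4.38 × 10⁶ ≈ 2.00
n = 2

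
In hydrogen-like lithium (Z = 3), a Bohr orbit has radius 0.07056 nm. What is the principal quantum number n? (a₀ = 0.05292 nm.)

2

r_n = n²a₀/Z ⇒ n² = rZ/a₀ = 0.07056 × 3 / 0.05292 ≈ 4.00
n = 2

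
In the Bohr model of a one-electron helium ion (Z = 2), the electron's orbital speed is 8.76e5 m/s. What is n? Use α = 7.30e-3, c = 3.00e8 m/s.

5

v_n = Zαc/n ⇒ n = Zαc/v = 2 × 0.00730 × 3.00e8 / 8.76e5 ≈ 5.00
n = 5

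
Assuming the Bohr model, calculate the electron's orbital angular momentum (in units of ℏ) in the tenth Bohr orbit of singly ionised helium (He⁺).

L_n = nℏ, so L/ℏ = n = 10.

10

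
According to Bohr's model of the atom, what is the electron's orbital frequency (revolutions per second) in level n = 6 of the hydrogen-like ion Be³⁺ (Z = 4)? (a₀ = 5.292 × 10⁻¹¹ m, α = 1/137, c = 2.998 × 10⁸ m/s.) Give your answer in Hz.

r = n²a₀/Z = 4.763 × 10⁻¹⁰ m, v = Zαc/n = 1.459 × 10⁶ m/s
f = v/(2πr) = 4.875 × 10¹⁴ Hz

4.875 × 10¹⁴ Hz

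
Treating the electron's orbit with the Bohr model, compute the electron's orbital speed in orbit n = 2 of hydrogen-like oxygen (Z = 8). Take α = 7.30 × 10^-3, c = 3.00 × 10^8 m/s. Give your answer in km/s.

8760 km/s

v_n = Zαc/n = 8 × 0.00730 × 3.00 × 10^8 / 2
    = 8760 km/s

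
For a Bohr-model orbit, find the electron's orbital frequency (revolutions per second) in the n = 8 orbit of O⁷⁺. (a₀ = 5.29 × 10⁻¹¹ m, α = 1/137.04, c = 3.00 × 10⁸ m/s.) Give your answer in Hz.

r = n²a₀/Z = 4.23 × 10⁻¹⁰ m, v = Zαc/n = 2.19 × 10⁶ m/s
f = v/(2πr) = 8.23 × 10¹⁴ Hz

8.23 × 10¹⁴ Hz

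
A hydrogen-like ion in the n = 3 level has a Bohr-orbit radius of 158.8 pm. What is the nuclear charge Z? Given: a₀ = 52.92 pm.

3

r_n = n²a₀/Z ⇒ Z = n²a₀/r = 3² × 52.92 / 158.8 ≈ 3.00
Z = 3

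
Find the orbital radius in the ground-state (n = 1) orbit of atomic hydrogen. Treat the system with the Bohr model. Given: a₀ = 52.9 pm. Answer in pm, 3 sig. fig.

r_n = n²a₀/Z = 1² × 52.9 / 1
    = 1 × 52.9 / 1 = 52.9 pm

52.9 pm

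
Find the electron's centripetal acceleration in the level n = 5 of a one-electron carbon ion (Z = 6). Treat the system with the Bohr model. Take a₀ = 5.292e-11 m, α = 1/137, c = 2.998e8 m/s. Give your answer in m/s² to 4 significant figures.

r = n²a₀/Z = 2.205e-10 m, v = Zαc/n = 2.626e6 m/s
a = v²/r = (2.626e6)² / 2.205e-10 = 3.127e22 m/s²

3.127e22 m/s²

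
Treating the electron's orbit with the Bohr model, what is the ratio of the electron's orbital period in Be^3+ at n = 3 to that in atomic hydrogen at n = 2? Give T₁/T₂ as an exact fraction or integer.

T ∝ Z^-2 · n^3
T₁/T₂ = (4/1)^-2 · (3/2)^3 = 27/128

27/128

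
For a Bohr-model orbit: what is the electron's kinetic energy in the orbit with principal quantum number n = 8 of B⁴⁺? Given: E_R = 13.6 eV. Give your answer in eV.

For a Coulomb orbit the virial theorem gives K = −E_n.
E_n = −E_R·Z²/n², so K = E_R·Z²/n² = 13.6 × 5²/8² = 5.31 eV

5.31 eV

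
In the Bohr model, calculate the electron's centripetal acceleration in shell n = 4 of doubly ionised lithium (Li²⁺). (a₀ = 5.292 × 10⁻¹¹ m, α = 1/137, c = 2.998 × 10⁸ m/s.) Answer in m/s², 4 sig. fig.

r = n²a₀/Z = 2.822 × 10⁻¹⁰ m, v = Zαc/n = 1.641 × 10⁶ m/s
a = v²/r = (1.641 × 10⁶)² / 2.822 × 10⁻¹⁰ = 9.544 × 10²¹ m/s²

9.544 × 10²¹ m/s²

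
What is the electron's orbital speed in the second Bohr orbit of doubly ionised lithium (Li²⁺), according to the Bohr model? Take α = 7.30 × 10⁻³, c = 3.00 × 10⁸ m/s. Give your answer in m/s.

3.29 × 10⁶ m/s

v_n = Zαc/n = 3 × 0.00730 × 3.00 × 10⁸ / 2
    = 3.29 × 10⁶ m/s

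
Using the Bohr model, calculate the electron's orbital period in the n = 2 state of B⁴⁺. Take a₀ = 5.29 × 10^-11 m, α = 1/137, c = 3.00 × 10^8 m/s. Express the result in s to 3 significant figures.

4.86 × 10^-17 s

r = n²a₀/Z = 2²·5.29 × 10^-11/5 = 4.23 × 10^-11 m
v = Zαc/n = 5·0.00730·3.00 × 10^8/2 = 5.47 × 10^6 m/s
T = 2πr/v = 4.86 × 10^-17 s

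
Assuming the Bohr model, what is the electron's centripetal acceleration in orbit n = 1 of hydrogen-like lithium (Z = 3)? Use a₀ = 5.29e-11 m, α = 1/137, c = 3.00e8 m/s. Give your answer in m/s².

r = n²a₀/Z = 1.76e-11 m, v = Zαc/n = 6.57e6 m/s
a = v²/r = (6.57e6)² / 1.76e-11 = 2.45e24 m/s²

2.45e24 m/s²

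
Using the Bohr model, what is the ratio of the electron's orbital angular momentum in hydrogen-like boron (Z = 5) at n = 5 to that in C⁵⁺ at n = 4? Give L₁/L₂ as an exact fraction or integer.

5/4

L = nℏ is independent of Z.
L₁/L₂ = n₁/n₂ = 5/4 = 5/4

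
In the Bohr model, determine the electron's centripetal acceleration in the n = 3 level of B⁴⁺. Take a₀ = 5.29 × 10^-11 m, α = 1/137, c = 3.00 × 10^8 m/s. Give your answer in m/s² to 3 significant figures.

1.40 × 10^23 m/s²

r = n²a₀/Z = 9.52 × 10^-11 m, v = Zαc/n = 3.65 × 10^6 m/s
a = v²/r = (3.65 × 10^6)² / 9.52 × 10^-11 = 1.40 × 10^23 m/s²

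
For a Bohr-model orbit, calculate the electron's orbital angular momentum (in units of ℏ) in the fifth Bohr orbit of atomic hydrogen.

5

L_n = nℏ, so L/ℏ = n = 5.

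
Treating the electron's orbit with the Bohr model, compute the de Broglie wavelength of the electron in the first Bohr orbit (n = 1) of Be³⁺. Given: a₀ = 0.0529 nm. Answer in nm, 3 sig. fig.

The Bohr quantisation condition is nλ = 2πr_n.
r_n = n²a₀/Z = 0.0132 nm
λ = 2πr_n/n = 2π·0.0132/1 = 0.0831 nm

0.0831 nm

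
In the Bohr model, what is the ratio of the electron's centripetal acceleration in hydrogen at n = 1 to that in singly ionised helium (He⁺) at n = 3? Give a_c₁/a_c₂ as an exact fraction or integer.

a_c ∝ Z^3 · n^-4
a_c₁/a_c₂ = (1/2)^3 · (1/3)^-4 = 81/8

81/8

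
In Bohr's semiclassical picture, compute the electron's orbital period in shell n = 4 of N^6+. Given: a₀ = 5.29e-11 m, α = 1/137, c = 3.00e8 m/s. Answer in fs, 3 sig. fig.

r = n²a₀/Z = 4²·5.29e-11/7 = 1.21e-10 m
v = Zαc/n = 7·0.00730·3.00e8/4 = 3.83e6 m/s
T = 2πr/v = 1.98e-16 s = 0.198 fs

0.198 fs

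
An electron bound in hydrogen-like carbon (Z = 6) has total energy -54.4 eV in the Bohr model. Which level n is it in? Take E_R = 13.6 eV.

E_n = −E_R Z²/n² ⇒ n² = E_R Z²/(−E_n) = 13.6 × 6² / 54.4 ≈ 9.00
n = 3

3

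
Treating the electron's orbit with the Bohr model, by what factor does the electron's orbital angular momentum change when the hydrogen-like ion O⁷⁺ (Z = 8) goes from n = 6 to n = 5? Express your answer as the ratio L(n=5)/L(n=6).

L = nℏ depends only on n, so L ∝ n.
L(n=5)/L(n=6) = (5/6)^1 = 5/6

5/6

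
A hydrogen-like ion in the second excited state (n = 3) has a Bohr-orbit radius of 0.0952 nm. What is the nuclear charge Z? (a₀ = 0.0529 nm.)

r_n = n²a₀/Z ⇒ Z = n²a₀/r = 3² × 0.0529 / 0.0952 ≈ 5.00
Z = 5

5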